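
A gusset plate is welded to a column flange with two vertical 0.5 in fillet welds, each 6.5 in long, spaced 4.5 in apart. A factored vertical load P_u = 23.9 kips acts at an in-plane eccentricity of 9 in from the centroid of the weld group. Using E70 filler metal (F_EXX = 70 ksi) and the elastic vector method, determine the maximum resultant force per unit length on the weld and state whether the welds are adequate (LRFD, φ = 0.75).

Total weld length L_w = 13 in. Treat welds as unit-width lines.
Polar moment about centroid: J = 2[d³/12 + d(b/2)²] = 2[6.5³/12 + 6.5×2.25²] = 111.6 in³.
Direct shear f_v = P/L_w = 23.9 / 13 = 1.838 kip/in (vertical).
Torsion M = P·e = 23.9 × 9 = 215.1 kip·in.
Critical point at (x, y) = (2.25, 3.25) from centroid. f_tx = M·y/J = 6.265 kip/in; f_ty = M·x/J = 4.337 kip/in.
Resultant f_max = √[f_tx² + (f_v + f_ty)²] = √[6.265² + (1.838 + 4.337)²] = 8.797 kip/in.
Capacity per unit length: φr_n = 0.75 × 0.6 × 70 × (0.707 × 0.5) = 11.14 kip/in.
8.797 ≤ 11.14 → adequate.

f_max ≈ 8.8 kip/in; adequate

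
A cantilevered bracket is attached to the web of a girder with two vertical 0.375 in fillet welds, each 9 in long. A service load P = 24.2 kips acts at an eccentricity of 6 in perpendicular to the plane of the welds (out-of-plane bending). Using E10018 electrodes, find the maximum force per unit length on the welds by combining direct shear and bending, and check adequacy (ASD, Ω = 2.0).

f_max ≈ 5.54 kip/in; adequate

E100XX → F_EXX = 100 ksi.
L_w = 2 × 9 = 18 in; section modulus (unit throat) S = 2 × L²/6 = 27 in².
Direct shear f_v = P/L_w = 24.2/18 = 1.344 kip/in.
Moment M = P × e = 24.2 × 6 = 145.2 kip·in; bending f_b = M/S = 5.378 kip/in.
f_max = √(f_v² + f_b²) = √(1.344² + 5.378²) = 5.543 kip/in.
r_n/Ω = (1/2.0) × 0.6 × 100 × (0.707 × 0.375) = 7.954 kip/in → adequate.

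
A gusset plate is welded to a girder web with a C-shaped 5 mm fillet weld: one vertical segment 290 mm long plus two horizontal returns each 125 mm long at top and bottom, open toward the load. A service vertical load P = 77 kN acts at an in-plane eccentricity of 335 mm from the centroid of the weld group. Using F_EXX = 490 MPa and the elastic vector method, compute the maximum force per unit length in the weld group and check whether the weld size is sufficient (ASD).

Total weld length L_w = 540 mm. Treat welds as unit-width lines.
Centroid: x̄ = 2×125×62.5 / 540 = 28.94 mm from the vertical weld.
Polar moment about centroid: J = I_x + I_y = [290³/12 + 2×125×145²] + [290×28.94² + 2(125³/12 + 125×33.56²)] = 8139000 mm³.
Direct shear f_v = P/L_w = 77×10³ / 540 = 142.6 N/mm (vertical).
Torsion M = P·e = 77×10³ × 335 = 25795000 N·mm.
Critical point at (x, y) = (96.06, 145) from centroid. f_tx = M·y/J = 459.6 N/mm; f_ty = M·x/J = 304.5 N/mm.
Resultant f_max = √[f_tx² + (f_v + f_ty)²] = √[459.6² + (142.6 + 304.5)²] = 641.1 N/mm.
Capacity per unit length: r_n/Ω = (1/2.0) × 0.6 × 490 × (0.707 × 5) = 519.6 N/mm.
641.1 > 519.6 → NOT adequate.

f_max ≈ 641 N/mm; NOT adequate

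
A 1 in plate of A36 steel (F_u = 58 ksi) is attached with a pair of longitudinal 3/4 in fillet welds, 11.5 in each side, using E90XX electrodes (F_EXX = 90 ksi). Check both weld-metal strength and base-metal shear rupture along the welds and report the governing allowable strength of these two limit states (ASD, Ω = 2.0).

R_n/Ω ≈ 329 kips (weld metal governs)

t_e = 0.707 × 0.75 = 0.5302 in; L = 23 in.
Weld metal: R_n/Ω = (1/2.0) × 0.6 × 90 × 0.5302 × 23 = 329.3 kips.
Base metal (shear rupture): R_n/Ω = (1/2.0) × 0.6 × 58 × 1 × 23 = 400.2 kips.
Governing: weld metal.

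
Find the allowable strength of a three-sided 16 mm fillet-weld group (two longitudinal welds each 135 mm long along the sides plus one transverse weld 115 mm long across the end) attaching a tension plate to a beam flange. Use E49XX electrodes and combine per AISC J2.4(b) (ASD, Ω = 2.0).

E49XX → F_EXX = 490 MPa.
t_e = 0.707 × 16 = 11.31 mm.
R_nwl = 0.6 × 490 × 11.31 × 270 × 10⁻³ = 897.9 kN (longitudinal, 2 welds).
R_nwt = 0.6 × 490 × 11.31 × 115 × 10⁻³ = 382.5 kN (transverse, base value).
(i) R_nwl + R_nwt = 1280 kN; (ii) 0.85 R_nwl + 1.5 R_nwt = 1337 kN.
R_n = max = 1337 kN [governs: (ii)]; R_n/Ω = 668.5 kN.

R_n/Ω ≈ 668 kN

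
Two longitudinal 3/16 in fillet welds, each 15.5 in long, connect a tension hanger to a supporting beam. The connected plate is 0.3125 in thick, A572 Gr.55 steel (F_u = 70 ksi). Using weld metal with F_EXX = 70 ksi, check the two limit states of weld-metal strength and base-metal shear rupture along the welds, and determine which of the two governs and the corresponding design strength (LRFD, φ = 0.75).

t_e = 0.707 × 0.1875 = 0.1326 in; L = 31 in.
Weld metal: φR_n = 0.75 × 0.6 × 70 × 0.1326 × 31 = 129.4 kips.
Base metal (shear rupture): φR_n = 0.75 × 0.6 × 70 × 0.3125 × 31 = 305.2 kips.
Governing: weld metal.

φR_n ≈ 129 kips (weld metal governs)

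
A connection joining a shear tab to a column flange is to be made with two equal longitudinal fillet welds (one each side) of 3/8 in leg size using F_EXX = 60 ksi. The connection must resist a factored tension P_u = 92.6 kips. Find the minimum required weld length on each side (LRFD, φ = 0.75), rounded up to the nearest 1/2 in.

Throat t_e = 0.707 × 0.375 = 0.2651 in.
φr_n = 0.75 × 0.6 × 60 × 0.2651 = 7.158 kips/in.
L_req = P_u / φr_n = 92.6 / 7.158 = 12.94 in total.
Per side: 12.94 / 2 = 6.468 in.
Round up → use L = 6.5 in on each side.

L = 6.5 in on each side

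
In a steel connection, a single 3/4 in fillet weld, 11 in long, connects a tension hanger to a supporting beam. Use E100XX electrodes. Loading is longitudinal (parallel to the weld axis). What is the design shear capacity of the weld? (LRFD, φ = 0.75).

E100XX → F_EXX = 100 ksi.
Effective throat t_e = 0.707 × 0.75 = 0.5302 in.
Total length L = 11 in; A_we = 0.5302 × 11 = 5.833 in².
F_nw = 0.6 F_EXX = 0.6 × 100 = 60 ksi.
φR_n = 0.75 × 60 × 5.833 = 262.5 kip.

φR_n ≈ 262 kip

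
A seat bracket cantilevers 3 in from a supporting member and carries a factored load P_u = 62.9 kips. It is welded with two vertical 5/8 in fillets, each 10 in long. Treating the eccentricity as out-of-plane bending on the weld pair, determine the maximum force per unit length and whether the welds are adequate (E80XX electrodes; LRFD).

E80XX → F_EXX = 80 ksi.
L_w = 2 × 10 = 20 in; section modulus (unit throat) S = 2 × L²/6 = 33.33 in².
Direct shear f_v = P/L_w = 62.9/20 = 3.145 kip/in.
Moment M = P × e = 62.9 × 3 = 188.7 kip·in; bending f_b = M/S = 5.661 kip/in.
f_max = √(f_v² + f_b²) = √(3.145² + 5.661²) = 6.476 kip/in.
φr_n = 0.75 × 0.6 × 80 × (0.707 × 0.625) = 15.91 kip/in → adequate.

f_max ≈ 6.48 kip/in; adequate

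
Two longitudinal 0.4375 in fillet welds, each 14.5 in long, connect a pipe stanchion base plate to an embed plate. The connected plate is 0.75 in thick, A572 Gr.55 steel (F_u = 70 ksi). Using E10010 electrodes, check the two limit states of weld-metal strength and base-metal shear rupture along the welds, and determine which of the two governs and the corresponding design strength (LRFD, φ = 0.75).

E100XX → F_EXX = 100 ksi.
t_e = 0.707 × 0.4375 = 0.3093 in; L = 29 in.
Weld metal: φR_n = 0.75 × 0.6 × 100 × 0.3093 × 29 = 403.7 kip.
Base metal (shear rupture): φR_n = 0.75 × 0.6 × 70 × 0.75 × 29 = 685.1 kip.
Governing: weld metal.

φR_n ≈ 404 kip (weld metal governs)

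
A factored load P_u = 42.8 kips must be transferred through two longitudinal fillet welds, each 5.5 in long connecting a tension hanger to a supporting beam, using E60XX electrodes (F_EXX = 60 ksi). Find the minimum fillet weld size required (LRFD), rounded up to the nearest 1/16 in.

Total weld length L = 11 in.
Required throat t_e = P_u / (φ × 0.6 F_EXX × L) = 42.8 / (0.75 × 0.6 × 60 × 11) = 0.1441 in.
Required leg w = t_e / 0.707 = 0.2038 in → use 1/4 in.

w = 1/4 in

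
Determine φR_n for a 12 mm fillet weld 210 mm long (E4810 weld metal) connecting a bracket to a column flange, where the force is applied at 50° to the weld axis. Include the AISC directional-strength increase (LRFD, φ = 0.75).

φR_n ≈ 514 kN

E48XX → F_EXX = 480 MPa.
t_e = 0.707 × 12 = 8.484 mm; A_we = 8.484 × 210 = 1782 mm².
Directional factor: 1.0 + 0.5 sin^1.5(50°) = 1.335.
F_nw = 0.6 × 480 × 1.335 = 384.5 MPa.
φR_n = 0.75 × 384.5 × 1782 × 10⁻³ = 513.8 kN.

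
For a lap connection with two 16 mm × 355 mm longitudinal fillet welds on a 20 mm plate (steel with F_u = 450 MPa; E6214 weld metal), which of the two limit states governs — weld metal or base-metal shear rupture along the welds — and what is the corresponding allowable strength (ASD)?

E62XX → F_EXX = 620 MPa.
t_e = 0.707 × 16 = 11.31 mm; L = 710 mm.
Weld metal: R_n/Ω = (1/2.0) × 0.6 × 620 × 11.31 × 710 × 10⁻³ = 1494 kN.
Base metal (shear rupture): R_n/Ω = (1/2.0) × 0.6 × 450 × 20 × 710 × 10⁻³ = 1917 kN.
Governing: weld metal.

R_n/Ω ≈ 1490 kN (weld metal governs)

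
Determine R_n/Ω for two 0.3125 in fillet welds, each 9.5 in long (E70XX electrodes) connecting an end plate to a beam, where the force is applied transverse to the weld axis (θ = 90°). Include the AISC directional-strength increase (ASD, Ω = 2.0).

E70XX → F_EXX = 70 ksi.
t_e = 0.707 × 0.3125 = 0.2209 in; A_we = 0.2209 × 19 = 4.198 in².
Directional factor: 1.0 + 0.5 sin^1.5(90°) = 1.5.
F_nw = 0.6 × 70 × 1.5 = 63 ksi.
R_n/Ω = (63 × 4.198) / 2.0 = 132.2 kip.

R_n/Ω ≈ 132 kip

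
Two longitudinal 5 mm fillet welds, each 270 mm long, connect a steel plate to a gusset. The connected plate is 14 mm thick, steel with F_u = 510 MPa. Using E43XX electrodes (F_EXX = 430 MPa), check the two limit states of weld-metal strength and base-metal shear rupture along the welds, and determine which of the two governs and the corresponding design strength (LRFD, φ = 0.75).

φR_n ≈ 369 kN (weld metal governs)

t_e = 0.707 × 5 = 3.535 mm; L = 540 mm.
Weld metal: φR_n = 0.75 × 0.6 × 430 × 3.535 × 540 × 10⁻³ = 369.4 kN.
Base metal (shear rupture): φR_n = 0.75 × 0.6 × 510 × 14 × 540 × 10⁻³ = 1735 kN.
Governing: weld metal.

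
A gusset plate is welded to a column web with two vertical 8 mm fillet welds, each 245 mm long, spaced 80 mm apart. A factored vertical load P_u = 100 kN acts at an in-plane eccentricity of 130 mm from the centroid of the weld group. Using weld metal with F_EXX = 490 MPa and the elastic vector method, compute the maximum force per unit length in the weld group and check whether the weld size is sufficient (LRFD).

f_max ≈ 613 N/mm; adequate

Total weld length L_w = 490 mm. Treat welds as unit-width lines.
Polar moment about centroid: J = 2[d³/12 + d(b/2)²] = 2[245³/12 + 245×40²] = 3235000 mm³.
Direct shear f_v = P/L_w = 100×10³ / 490 = 204.1 N/mm (vertical).
Torsion M = P·e = 100×10³ × 130 = 13000000 N·mm.
Critical point at (x, y) = (40, 122.5) from centroid. f_tx = M·y/J = 492.3 N/mm; f_ty = M·x/J = 160.7 N/mm.
Resultant f_max = √[f_tx² + (f_v + f_ty)²] = √[492.3² + (204.1 + 160.7)²] = 612.7 N/mm.
Capacity per unit length: φr_n = 0.75 × 0.6 × 490 × (0.707 × 8) = 1247 N/mm.
612.7 ≤ 1247 → adequate.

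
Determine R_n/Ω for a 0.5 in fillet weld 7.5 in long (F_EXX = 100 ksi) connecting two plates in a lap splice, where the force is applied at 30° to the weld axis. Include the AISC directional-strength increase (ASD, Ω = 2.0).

t_e = 0.707 × 0.5 = 0.3535 in; A_we = 0.3535 × 7.5 = 2.651 in².
Directional factor: 1.0 + 0.5 sin^1.5(30°) = 1.177.
F_nw = 0.6 × 100 × 1.177 = 70.61 ksi.
R_n/Ω = (70.61 × 2.651) / 2.0 = 93.6 kips.

R_n/Ω ≈ 93.6 kips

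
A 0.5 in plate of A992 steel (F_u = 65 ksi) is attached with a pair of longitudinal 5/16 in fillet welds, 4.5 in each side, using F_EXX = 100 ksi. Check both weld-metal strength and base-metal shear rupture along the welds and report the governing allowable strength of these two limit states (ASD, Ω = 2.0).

R_n/Ω ≈ 59.7 kips (weld metal governs)

t_e = 0.707 × 0.3125 = 0.2209 in; L = 9 in.
Weld metal: R_n/Ω = (1/2.0) × 0.6 × 100 × 0.2209 × 9 = 59.65 kips.
Base metal (shear rupture): R_n/Ω = (1/2.0) × 0.6 × 65 × 0.5 × 9 = 87.75 kips.
Governing: weld metal.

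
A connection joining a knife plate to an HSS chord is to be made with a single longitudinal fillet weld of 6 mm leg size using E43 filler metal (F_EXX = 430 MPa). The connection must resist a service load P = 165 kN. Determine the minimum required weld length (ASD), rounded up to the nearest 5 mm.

L = 305 mm

Throat t_e = 0.707 × 6 = 4.242 mm.
r_n/Ω = (0.6 × 430 × 4.242) / 2.0 = 547.2 N/mm = 0.5472 kN/mm.
L_req = P / (r_n/Ω) = 165 / 0.5472 = 301.5 mm total.
Round up → use L = 305 mm.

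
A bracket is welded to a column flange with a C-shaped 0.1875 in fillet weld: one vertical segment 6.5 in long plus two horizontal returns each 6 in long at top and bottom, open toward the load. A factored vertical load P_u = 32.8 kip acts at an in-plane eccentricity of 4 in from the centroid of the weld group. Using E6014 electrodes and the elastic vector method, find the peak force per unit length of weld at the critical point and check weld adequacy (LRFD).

f_max ≈ 4.57 kip/in; NOT adequate

E60XX → F_EXX = 60 ksi.
Total weld length L_w = 18.5 in. Treat welds as unit-width lines.
Centroid: x̄ = 2×6×3 / 18.5 = 1.946 in from the vertical weld.
Polar moment about centroid: J = I_x + I_y = [6.5³/12 + 2×6×3.25²] + [6.5×1.946² + 2(6³/12 + 6×1.054²)] = 223.6 in³.
Direct shear f_v = P/L_w = 32.8 / 18.5 = 1.773 kip/in (vertical).
Torsion M = P·e = 32.8 × 4 = 131.2 kip·in.
Critical point at (x, y) = (4.054, 3.25) from centroid. f_tx = M·y/J = 1.907 kip/in; f_ty = M·x/J = 2.379 kip/in.
Resultant f_max = √[f_tx² + (f_v + f_ty)²] = √[1.907² + (1.773 + 2.379)²] = 4.569 kip/in.
Capacity per unit length: φr_n = 0.75 × 0.6 × 60 × (0.707 × 0.1875) = 3.579 kip/in.
4.569 > 3.579 → NOT adequate.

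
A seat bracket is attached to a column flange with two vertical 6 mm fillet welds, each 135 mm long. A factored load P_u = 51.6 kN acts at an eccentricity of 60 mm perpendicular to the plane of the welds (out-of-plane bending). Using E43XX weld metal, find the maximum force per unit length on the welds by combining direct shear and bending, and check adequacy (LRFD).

E43XX → F_EXX = 430 MPa.
L_w = 2 × 135 = 270 mm; section modulus (unit throat) S = 2 × L²/6 = 6075 mm².
Direct shear f_v = P/L_w = 51.6×10³/270 = 191.1 N/mm.
Moment M = P × e = 51.6×10³ × 60 = 3096000 N·mm; bending f_b = M/S = 509.6 N/mm.
f_max = √(f_v² + f_b²) = √(191.1² + 509.6²) = 544.3 N/mm.
φr_n = 0.75 × 0.6 × 430 × (0.707 × 6) = 820.8 N/mm → adequate.

f_max ≈ 544 N/mm; adequate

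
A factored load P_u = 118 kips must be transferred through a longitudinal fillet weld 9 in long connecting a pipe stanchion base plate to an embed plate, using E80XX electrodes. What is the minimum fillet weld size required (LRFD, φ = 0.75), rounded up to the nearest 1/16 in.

w = 9/16 in

E80XX → F_EXX = 80 ksi.
Total weld length L = 9 in.
Required throat t_e = P_u / (φ × 0.6 F_EXX × L) = 118 / (0.75 × 0.6 × 80 × 9) = 0.3642 in.
Required leg w = t_e / 0.707 = 0.5151 in → use 9/16 in.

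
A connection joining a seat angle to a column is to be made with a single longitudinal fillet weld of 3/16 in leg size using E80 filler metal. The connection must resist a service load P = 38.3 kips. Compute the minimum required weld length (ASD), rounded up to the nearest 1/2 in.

L = 12.5 in

E80XX → F_EXX = 80 ksi.
Throat t_e = 0.707 × 0.1875 = 0.1326 in.
r_n/Ω = (0.6 × 80 × 0.1326) / 2.0 = 3.181 kip/in.
L_req = P / (r_n/Ω) = 38.3 / 3.181 = 12.04 in total.
Round up → use L = 12.5 in.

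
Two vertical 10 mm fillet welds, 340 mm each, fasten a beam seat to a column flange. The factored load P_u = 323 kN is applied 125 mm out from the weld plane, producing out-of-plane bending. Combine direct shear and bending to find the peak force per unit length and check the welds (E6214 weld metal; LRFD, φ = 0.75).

f_max ≈ 1150 N/mm; adequate

E62XX → F_EXX = 620 MPa.
L_w = 2 × 340 = 680 mm; section modulus (unit throat) S = 2 × L²/6 = 38530 mm².
Direct shear f_v = P/L_w = 323×10³/680 = 475 N/mm.
Moment M = P × e = 323×10³ × 125 = 40375000 N·mm; bending f_b = M/S = 1048 N/mm.
f_max = √(f_v² + f_b²) = √(475² + 1048²) = 1150 N/mm.
φr_n = 0.75 × 0.6 × 620 × (0.707 × 10) = 1973 N/mm → adequate.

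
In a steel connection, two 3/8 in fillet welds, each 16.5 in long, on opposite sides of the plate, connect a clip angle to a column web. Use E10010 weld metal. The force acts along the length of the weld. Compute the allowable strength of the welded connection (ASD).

E100XX → F_EXX = 100 ksi.
Effective throat t_e = 0.707 × 0.375 = 0.2651 in.
Total length L = 33 in; A_we = 0.2651 × 33 = 8.749 in².
F_nw = 0.6 F_EXX = 0.6 × 100 = 60 ksi.
R_n = 60 × 8.749 = 524.9 kip; R_n/Ω = 524.9/2.0 = 262.5 kip.

R_n/Ω ≈ 262 kip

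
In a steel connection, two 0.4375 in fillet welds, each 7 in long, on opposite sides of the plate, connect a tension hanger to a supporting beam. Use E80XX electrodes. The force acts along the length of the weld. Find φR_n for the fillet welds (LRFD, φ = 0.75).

φR_n ≈ 156 kips

E80XX → F_EXX = 80 ksi.
Effective throat t_e = 0.707 × 0.4375 = 0.3093 in.
Total length L = 14 in; A_we = 0.3093 × 14 = 4.33 in².
F_nw = 0.6 F_EXX = 0.6 × 80 = 48 ksi.
φR_n = 0.75 × 48 × 4.33 = 155.9 kips.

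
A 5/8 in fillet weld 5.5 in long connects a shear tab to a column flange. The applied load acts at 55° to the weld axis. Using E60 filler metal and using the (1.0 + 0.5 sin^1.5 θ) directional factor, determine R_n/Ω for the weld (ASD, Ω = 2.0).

E60XX → F_EXX = 60 ksi.
t_e = 0.707 × 0.625 = 0.4419 in; A_we = 0.4419 × 5.5 = 2.43 in².
Directional factor: 1.0 + 0.5 sin^1.5(55°) = 1.371.
F_nw = 0.6 × 60 × 1.371 = 49.35 ksi.
R_n/Ω = (49.35 × 2.43) / 2.0 = 59.96 kips.

R_n/Ω ≈ 60 kips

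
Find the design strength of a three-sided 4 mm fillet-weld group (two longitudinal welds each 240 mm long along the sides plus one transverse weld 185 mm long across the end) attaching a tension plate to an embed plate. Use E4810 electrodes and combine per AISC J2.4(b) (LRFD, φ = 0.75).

φR_n ≈ 419 kN

E48XX → F_EXX = 480 MPa.
t_e = 0.707 × 4 = 2.828 mm.
R_nwl = 0.6 × 480 × 2.828 × 480 × 10⁻³ = 390.9 kN (longitudinal, 2 welds).
R_nwt = 0.6 × 480 × 2.828 × 185 × 10⁻³ = 150.7 kN (transverse, base value).
(i) R_nwl + R_nwt = 541.6 kN; (ii) 0.85 R_nwl + 1.5 R_nwt = 558.3 kN.
R_n = max = 558.3 kN [governs: (ii)]; φR_n = 418.7 kN.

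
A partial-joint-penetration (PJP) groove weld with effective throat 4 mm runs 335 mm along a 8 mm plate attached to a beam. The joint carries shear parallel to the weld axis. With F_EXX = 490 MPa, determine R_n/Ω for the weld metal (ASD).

Effective throat (given) t_e = 4 mm.
A_we = 4 × 335 = 1340 mm².
F_nw = 0.6 F_EXX = 294 MPa.
R_n/Ω = (294 × 1340) / 2.0 × 10⁻³ = 197 kN.

R_n/Ω ≈ 197 kN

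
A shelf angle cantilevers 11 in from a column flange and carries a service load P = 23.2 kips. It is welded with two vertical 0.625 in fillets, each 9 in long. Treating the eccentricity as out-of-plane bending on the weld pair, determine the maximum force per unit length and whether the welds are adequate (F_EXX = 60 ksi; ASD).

f_max ≈ 9.54 kip/in; NOT adequate

L_w = 2 × 9 = 18 in; section modulus (unit throat) S = 2 × L²/6 = 27 in².
Direct shear f_v = P/L_w = 23.2/18 = 1.289 kip/in.
Moment M = P × e = 23.2 × 11 = 255.2 kip·in; bending f_b = M/S = 9.452 kip/in.
f_max = √(f_v² + f_b²) = √(1.289² + 9.452²) = 9.539 kip/in.
r_n/Ω = (1/2.0) × 0.6 × 60 × (0.707 × 0.625) = 7.954 kip/in → NOT adequate.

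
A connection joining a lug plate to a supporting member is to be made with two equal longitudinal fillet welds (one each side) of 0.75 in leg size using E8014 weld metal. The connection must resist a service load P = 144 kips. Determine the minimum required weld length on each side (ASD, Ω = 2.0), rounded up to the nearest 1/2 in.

L = 6 in on each side

E80XX → F_EXX = 80 ksi.
Throat t_e = 0.707 × 0.75 = 0.5302 in.
r_n/Ω = (0.6 × 80 × 0.5302) / 2.0 = 12.73 kip/in.
L_req = P / (r_n/Ω) = 144 / 12.73 = 11.32 in total.
Per side: 11.32 / 2 = 5.658 in.
Round up → use L = 6 in on each side.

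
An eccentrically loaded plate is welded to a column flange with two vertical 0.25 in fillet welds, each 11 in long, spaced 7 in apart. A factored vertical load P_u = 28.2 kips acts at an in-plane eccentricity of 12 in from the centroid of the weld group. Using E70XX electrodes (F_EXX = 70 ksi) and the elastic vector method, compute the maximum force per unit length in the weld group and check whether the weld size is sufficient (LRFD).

Total weld length L_w = 22 in. Treat welds as unit-width lines.
Polar moment about centroid: J = 2[d³/12 + d(b/2)²] = 2[11³/12 + 11×3.5²] = 491.3 in³.
Direct shear f_v = P/L_w = 28.2 / 22 = 1.282 kip/in (vertical).
Torsion M = P·e = 28.2 × 12 = 338.4 kip·in.
Critical point at (x, y) = (3.5, 5.5) from centroid. f_tx = M·y/J = 3.788 kip/in; f_ty = M·x/J = 2.411 kip/in.
Resultant f_max = √[f_tx² + (f_v + f_ty)²] = √[3.788² + (1.282 + 2.411)²] = 5.29 kip/in.
Capacity per unit length: φr_n = 0.75 × 0.6 × 70 × (0.707 × 0.25) = 5.568 kip/in.
5.29 ≤ 5.568 → adequate.

f_max ≈ 5.29 kip/in; adequate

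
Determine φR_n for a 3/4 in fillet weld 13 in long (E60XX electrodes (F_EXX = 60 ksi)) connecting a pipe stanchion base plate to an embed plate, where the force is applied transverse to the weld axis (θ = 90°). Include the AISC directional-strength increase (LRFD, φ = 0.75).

t_e = 0.707 × 0.75 = 0.5302 in; A_we = 0.5302 × 13 = 6.893 in².
Directional factor: 1.0 + 0.5 sin^1.5(90°) = 1.5.
F_nw = 0.6 × 60 × 1.5 = 54 ksi.
φR_n = 0.75 × 54 × 6.893 = 279.2 kip.

φR_n ≈ 279 kip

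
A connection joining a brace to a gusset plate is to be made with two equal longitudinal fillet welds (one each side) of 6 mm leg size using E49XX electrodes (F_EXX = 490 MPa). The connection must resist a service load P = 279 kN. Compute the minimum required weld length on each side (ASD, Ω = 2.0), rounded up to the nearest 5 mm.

Throat t_e = 0.707 × 6 = 4.242 mm.
r_n/Ω = (0.6 × 490 × 4.242) / 2.0 = 623.6 N/mm = 0.6236 kN/mm.
L_req = P / (r_n/Ω) = 279 / 0.6236 = 447.4 mm total.
Per side: 447.4 / 2 = 223.7 mm.
Round up → use L = 225 mm on each side.

L = 225 mm on each side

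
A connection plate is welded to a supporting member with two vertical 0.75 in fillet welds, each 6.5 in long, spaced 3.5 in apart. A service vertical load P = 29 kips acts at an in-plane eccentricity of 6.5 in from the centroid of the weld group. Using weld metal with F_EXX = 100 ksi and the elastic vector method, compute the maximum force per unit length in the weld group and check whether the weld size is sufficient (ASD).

f_max ≈ 9.4 kip/in; adequate

Total weld length L_w = 13 in. Treat welds as unit-width lines.
Polar moment about centroid: J = 2[d³/12 + d(b/2)²] = 2[6.5³/12 + 6.5×1.75²] = 85.58 in³.
Direct shear f_v = P/L_w = 29 / 13 = 2.231 kip/in (vertical).
Torsion M = P·e = 29 × 6.5 = 188.5 kip·in.
Critical point at (x, y) = (1.75, 3.25) from centroid. f_tx = M·y/J = 7.158 kip/in; f_ty = M·x/J = 3.854 kip/in.
Resultant f_max = √[f_tx² + (f_v + f_ty)²] = √[7.158² + (2.231 + 3.854)²] = 9.395 kip/in.
Capacity per unit length: r_n/Ω = (1/2.0) × 0.6 × 100 × (0.707 × 0.75) = 15.91 kip/in.
9.395 ≤ 15.91 → adequate.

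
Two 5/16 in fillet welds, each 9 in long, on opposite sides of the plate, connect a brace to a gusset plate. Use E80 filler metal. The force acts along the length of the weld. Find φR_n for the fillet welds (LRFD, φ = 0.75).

E80XX → F_EXX = 80 ksi.
Effective throat t_e = 0.707 × 0.3125 = 0.2209 in.
Total length L = 18 in; A_we = 0.2209 × 18 = 3.977 in².
F_nw = 0.6 F_EXX = 0.6 × 80 = 48 ksi.
φR_n = 0.75 × 48 × 3.977 = 143.2 kip.

φR_n ≈ 143 kip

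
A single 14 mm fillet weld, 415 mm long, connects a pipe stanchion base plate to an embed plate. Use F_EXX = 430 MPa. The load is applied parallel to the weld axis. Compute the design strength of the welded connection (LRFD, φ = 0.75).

φR_n ≈ 795 kN

Effective throat t_e = 0.707 × 14 = 9.898 mm.
Total length L = 415 mm; A_we = 9.898 × 415 = 4108 mm².
F_nw = 0.6 F_EXX = 0.6 × 430 = 258 MPa.
φR_n = 0.75 × 258 × 4108 × 10⁻³ = 794.8 kN.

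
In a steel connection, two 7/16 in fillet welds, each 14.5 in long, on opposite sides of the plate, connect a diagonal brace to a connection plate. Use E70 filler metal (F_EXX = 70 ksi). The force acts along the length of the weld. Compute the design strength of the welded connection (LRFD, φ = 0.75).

Effective throat t_e = 0.707 × 0.4375 = 0.3093 in.
Total length L = 29 in; A_we = 0.3093 × 29 = 8.97 in².
F_nw = 0.6 F_EXX = 0.6 × 70 = 42 ksi.
φR_n = 0.75 × 42 × 8.97 = 282.6 kips.

φR_n ≈ 283 kips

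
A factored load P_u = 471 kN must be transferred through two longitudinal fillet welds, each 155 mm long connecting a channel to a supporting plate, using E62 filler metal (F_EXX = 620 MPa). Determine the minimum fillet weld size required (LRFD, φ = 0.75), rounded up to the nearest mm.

Total weld length L = 310 mm.
Required throat t_e = P_u / (φ × 0.6 F_EXX × L) = 471 / (0.75 × 0.6 × 620 × 310 × 10⁻³) = 5.446 mm.
Required leg w = t_e / 0.707 = 7.703 mm → use 8 mm.

w = 8 mm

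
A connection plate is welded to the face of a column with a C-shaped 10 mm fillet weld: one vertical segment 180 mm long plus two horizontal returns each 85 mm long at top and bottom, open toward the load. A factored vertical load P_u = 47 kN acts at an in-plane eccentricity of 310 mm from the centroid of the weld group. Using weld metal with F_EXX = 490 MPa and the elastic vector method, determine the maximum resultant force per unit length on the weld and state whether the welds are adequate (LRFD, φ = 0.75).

Total weld length L_w = 350 mm. Treat welds as unit-width lines.
Centroid: x̄ = 2×85×42.5 / 350 = 20.64 mm from the vertical weld.
Polar moment about centroid: J = I_x + I_y = [180³/12 + 2×85×90²] + [180×20.64² + 2(85³/12 + 85×21.86²)] = 2123000 mm³.
Direct shear f_v = P/L_w = 47×10³ / 350 = 134.3 N/mm (vertical).
Torsion M = P·e = 47×10³ × 310 = 14570000 N·mm.
Critical point at (x, y) = (64.36, 90) from centroid. f_tx = M·y/J = 617.6 N/mm; f_ty = M·x/J = 441.6 N/mm.
Resultant f_max = √[f_tx² + (f_v + f_ty)²] = √[617.6² + (134.3 + 441.6)²] = 844.4 N/mm.
Capacity per unit length: φr_n = 0.75 × 0.6 × 490 × (0.707 × 10) = 1559 N/mm.
844.4 ≤ 1559 → adequate.

f_max ≈ 844 N/mm; adequate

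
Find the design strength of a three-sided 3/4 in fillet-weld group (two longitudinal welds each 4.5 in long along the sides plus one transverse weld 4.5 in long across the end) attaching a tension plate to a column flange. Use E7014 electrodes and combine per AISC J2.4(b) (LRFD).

φR_n ≈ 241 kips

E70XX → F_EXX = 70 ksi.
t_e = 0.707 × 0.75 = 0.5302 in.
R_nwl = 0.6 × 70 × 0.5302 × 9 = 200.4 kips (longitudinal, 2 welds).
R_nwt = 0.6 × 70 × 0.5302 × 4.5 = 100.2 kips (transverse, base value).
(i) R_nwl + R_nwt = 300.7 kips; (ii) 0.85 R_nwl + 1.5 R_nwt = 320.7 kips.
R_n = max = 320.7 kips [governs: (ii)]; φR_n = 240.5 kips.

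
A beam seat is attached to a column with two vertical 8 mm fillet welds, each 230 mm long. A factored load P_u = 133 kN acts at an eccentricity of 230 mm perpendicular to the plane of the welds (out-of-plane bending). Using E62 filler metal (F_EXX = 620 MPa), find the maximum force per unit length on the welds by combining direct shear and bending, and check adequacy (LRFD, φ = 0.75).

f_max ≈ 1760 N/mm; NOT adequate

L_w = 2 × 230 = 460 mm; section modulus (unit throat) S = 2 × L²/6 = 17630 mm².
Direct shear f_v = P/L_w = 133×10³/460 = 289.1 N/mm.
Moment M = P × e = 133×10³ × 230 = 30590000 N·mm; bending f_b = M/S = 1735 N/mm.
f_max = √(f_v² + f_b²) = √(289.1² + 1735²) = 1759 N/mm.
φr_n = 0.75 × 0.6 × 620 × (0.707 × 8) = 1578 N/mm → NOT adequate.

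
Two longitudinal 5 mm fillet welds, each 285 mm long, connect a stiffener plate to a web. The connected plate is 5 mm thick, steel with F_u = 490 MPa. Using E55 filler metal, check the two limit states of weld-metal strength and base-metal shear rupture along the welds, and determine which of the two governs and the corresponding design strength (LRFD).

φR_n ≈ 499 kN (weld metal governs)

E55XX → F_EXX = 550 MPa.
t_e = 0.707 × 5 = 3.535 mm; L = 570 mm.
Weld metal: φR_n = 0.75 × 0.6 × 550 × 3.535 × 570 × 10⁻³ = 498.7 kN.
Base metal (shear rupture): φR_n = 0.75 × 0.6 × 490 × 5 × 570 × 10⁻³ = 628.4 kN.
Governing: weld metal.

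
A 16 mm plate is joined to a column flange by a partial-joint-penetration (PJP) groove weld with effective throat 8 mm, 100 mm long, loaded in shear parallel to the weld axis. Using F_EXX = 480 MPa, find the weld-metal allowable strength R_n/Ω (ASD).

Effective throat (given) t_e = 8 mm.
A_we = 8 × 100 = 800 mm².
F_nw = 0.6 F_EXX = 288 MPa.
R_n/Ω = (288 × 800) / 2.0 × 10⁻³ = 115.2 kN.

R_n/Ω ≈ 115 kN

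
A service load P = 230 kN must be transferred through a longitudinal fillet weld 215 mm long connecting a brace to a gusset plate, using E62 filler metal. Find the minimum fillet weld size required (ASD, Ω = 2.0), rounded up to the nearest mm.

w = 9 mm

E62XX → F_EXX = 620 MPa.
Total weld length L = 215 mm.
Required throat t_e = P × Ω / (0.6 F_EXX × L) = 230 × 2.0 / (0.6 × 620 × 215 × 10⁻³) = 5.751 mm.
Required leg w = t_e / 0.707 = 8.135 mm → use 9 mm.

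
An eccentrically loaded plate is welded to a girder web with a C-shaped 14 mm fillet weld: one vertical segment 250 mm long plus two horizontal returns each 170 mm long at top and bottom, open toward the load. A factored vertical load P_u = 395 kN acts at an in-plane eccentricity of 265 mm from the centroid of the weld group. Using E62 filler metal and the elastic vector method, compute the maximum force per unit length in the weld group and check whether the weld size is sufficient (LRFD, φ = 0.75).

f_max ≈ 2660 N/mm; adequate

E62XX → F_EXX = 620 MPa.
Total weld length L_w = 590 mm. Treat welds as unit-width lines.
Centroid: x̄ = 2×170×85 / 590 = 48.98 mm from the vertical weld.
Polar moment about centroid: J = I_x + I_y = [250³/12 + 2×170×125²] + [250×48.98² + 2(170³/12 + 170×36.02²)] = 8474000 mm³.
Direct shear f_v = P/L_w = 395×10³ / 590 = 669.5 N/mm (vertical).
Torsion M = P·e = 395×10³ × 265 = 104680000 N·mm.
Critical point at (x, y) = (121, 125) from centroid. f_tx = M·y/J = 1544 N/mm; f_ty = M·x/J = 1495 N/mm.
Resultant f_max = √[f_tx² + (f_v + f_ty)²] = √[1544² + (669.5 + 1495)²] = 2659 N/mm.
Capacity per unit length: φr_n = 0.75 × 0.6 × 620 × (0.707 × 14) = 2762 N/mm.
2659 ≤ 2762 → adequate.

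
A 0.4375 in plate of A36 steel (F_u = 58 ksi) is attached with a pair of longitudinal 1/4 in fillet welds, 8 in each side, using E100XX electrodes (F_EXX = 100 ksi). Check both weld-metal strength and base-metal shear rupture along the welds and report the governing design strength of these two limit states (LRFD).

t_e = 0.707 × 0.25 = 0.1767 in; L = 16 in.
Weld metal: φR_n = 0.75 × 0.6 × 100 × 0.1767 × 16 = 127.3 kip.
Base metal (shear rupture): φR_n = 0.75 × 0.6 × 58 × 0.4375 × 16 = 182.7 kip.
Governing: weld metal.

φR_n ≈ 127 kip (weld metal governs)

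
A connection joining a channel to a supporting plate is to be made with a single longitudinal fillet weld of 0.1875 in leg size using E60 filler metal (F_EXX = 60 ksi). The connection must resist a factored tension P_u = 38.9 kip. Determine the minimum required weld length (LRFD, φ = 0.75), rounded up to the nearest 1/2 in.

L = 11 in

Throat t_e = 0.707 × 0.1875 = 0.1326 in.
φr_n = 0.75 × 0.6 × 60 × 0.1326 = 3.579 kip/in.
L_req = P_u / φr_n = 38.9 / 3.579 = 10.87 in total.
Round up → use L = 11 in.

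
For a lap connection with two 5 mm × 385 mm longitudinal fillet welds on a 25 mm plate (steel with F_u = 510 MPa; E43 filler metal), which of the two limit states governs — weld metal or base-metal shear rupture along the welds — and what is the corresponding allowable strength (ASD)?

R_n/Ω ≈ 351 kN (weld metal governs)

E43XX → F_EXX = 430 MPa.
t_e = 0.707 × 5 = 3.535 mm; L = 770 mm.
Weld metal: R_n/Ω = (1/2.0) × 0.6 × 430 × 3.535 × 770 × 10⁻³ = 351.1 kN.
Base metal (shear rupture): R_n/Ω = (1/2.0) × 0.6 × 510 × 25 × 770 × 10⁻³ = 2945 kN.
Governing: weld metal.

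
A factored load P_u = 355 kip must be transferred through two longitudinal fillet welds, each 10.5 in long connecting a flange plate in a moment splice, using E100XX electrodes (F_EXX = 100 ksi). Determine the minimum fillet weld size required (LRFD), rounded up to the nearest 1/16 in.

w = 9/16 in

Total weld length L = 21 in.
Required throat t_e = P_u / (φ × 0.6 F_EXX × L) = 355 / (0.75 × 0.6 × 100 × 21) = 0.3757 in.
Required leg w = t_e / 0.707 = 0.5313 in → use 9/16 in.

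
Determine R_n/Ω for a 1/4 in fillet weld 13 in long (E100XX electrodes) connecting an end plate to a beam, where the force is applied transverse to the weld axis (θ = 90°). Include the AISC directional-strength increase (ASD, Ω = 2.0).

E100XX → F_EXX = 100 ksi.
t_e = 0.707 × 0.25 = 0.1767 in; A_we = 0.1767 × 13 = 2.298 in².
Directional factor: 1.0 + 0.5 sin^1.5(90°) = 1.5.
F_nw = 0.6 × 100 × 1.5 = 90 ksi.
R_n/Ω = (90 × 2.298) / 2.0 = 103.4 kips.

R_n/Ω ≈ 103 kips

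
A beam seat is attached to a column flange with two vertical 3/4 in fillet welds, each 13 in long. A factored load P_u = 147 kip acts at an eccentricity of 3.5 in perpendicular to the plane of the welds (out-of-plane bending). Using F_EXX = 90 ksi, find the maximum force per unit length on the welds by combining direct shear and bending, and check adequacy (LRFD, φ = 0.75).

L_w = 2 × 13 = 26 in; section modulus (unit throat) S = 2 × L²/6 = 56.33 in².
Direct shear f_v = P/L_w = 147/26 = 5.654 kip/in.
Moment M = P × e = 147 × 3.5 = 514.5 kip·in; bending f_b = M/S = 9.133 kip/in.
f_max = √(f_v² + f_b²) = √(5.654² + 9.133²) = 10.74 kip/in.
φr_n = 0.75 × 0.6 × 90 × (0.707 × 0.75) = 21.48 kip/in → adequate.

f_max ≈ 10.7 kip/in; adequate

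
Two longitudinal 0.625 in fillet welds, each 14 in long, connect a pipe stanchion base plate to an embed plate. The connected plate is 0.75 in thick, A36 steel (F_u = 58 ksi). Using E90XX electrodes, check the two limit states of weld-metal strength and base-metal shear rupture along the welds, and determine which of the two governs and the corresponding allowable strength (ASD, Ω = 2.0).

R_n/Ω ≈ 334 kips (weld metal governs)

E90XX → F_EXX = 90 ksi.
t_e = 0.707 × 0.625 = 0.4419 in; L = 28 in.
Weld metal: R_n/Ω = (1/2.0) × 0.6 × 90 × 0.4419 × 28 = 334.1 kips.
Base metal (shear rupture): R_n/Ω = (1/2.0) × 0.6 × 58 × 0.75 × 28 = 365.4 kips.
Governing: weld metal.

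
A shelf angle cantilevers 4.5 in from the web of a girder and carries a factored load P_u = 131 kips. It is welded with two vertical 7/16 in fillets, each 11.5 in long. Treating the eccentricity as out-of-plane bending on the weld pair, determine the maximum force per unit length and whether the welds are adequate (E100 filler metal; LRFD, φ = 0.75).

f_max ≈ 14.5 kip/in; NOT adequate

E100XX → F_EXX = 100 ksi.
L_w = 2 × 11.5 = 23 in; section modulus (unit throat) S = 2 × L²/6 = 44.08 in².
Direct shear f_v = P/L_w = 131/23 = 5.696 kip/in.
Moment M = P × e = 131 × 4.5 = 589.5 kip·in; bending f_b = M/S = 13.37 kip/in.
f_max = √(f_v² + f_b²) = √(5.696² + 13.37²) = 14.53 kip/in.
φr_n = 0.75 × 0.6 × 100 × (0.707 × 0.4375) = 13.92 kip/in → NOT adequate.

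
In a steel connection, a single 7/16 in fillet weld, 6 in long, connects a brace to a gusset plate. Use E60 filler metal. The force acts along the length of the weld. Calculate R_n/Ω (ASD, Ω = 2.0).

E60XX → F_EXX = 60 ksi.
Effective throat t_e = 0.707 × 0.4375 = 0.3093 in.
Total length L = 6 in; A_we = 0.3093 × 6 = 1.856 in².
F_nw = 0.6 F_EXX = 0.6 × 60 = 36 ksi.
R_n = 36 × 1.856 = 66.81 kips; R_n/Ω = 66.81/2.0 = 33.41 kips.

R_n/Ω ≈ 33.4 kips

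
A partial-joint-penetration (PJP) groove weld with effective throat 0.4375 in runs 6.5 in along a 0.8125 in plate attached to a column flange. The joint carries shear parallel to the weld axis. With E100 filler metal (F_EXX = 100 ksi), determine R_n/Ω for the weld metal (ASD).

Effective throat (given) t_e = 0.4375 in.
A_we = 0.4375 × 6.5 = 2.844 in².
F_nw = 0.6 F_EXX = 60 ksi.
R_n/Ω = (60 × 2.844) / 2.0 = 85.31 kips.

R_n/Ω ≈ 85.3 kips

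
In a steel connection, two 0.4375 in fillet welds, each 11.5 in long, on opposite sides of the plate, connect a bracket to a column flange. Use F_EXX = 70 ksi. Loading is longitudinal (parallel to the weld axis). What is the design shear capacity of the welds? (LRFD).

φR_n ≈ 224 kip

Effective throat t_e = 0.707 × 0.4375 = 0.3093 in.
Total length L = 23 in; A_we = 0.3093 × 23 = 7.114 in².
F_nw = 0.6 F_EXX = 0.6 × 70 = 42 ksi.
φR_n = 0.75 × 42 × 7.114 = 224.1 kip.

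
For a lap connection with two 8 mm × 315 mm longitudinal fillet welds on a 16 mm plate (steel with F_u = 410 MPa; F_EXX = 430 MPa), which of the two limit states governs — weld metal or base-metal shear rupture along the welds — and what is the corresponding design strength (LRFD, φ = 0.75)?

t_e = 0.707 × 8 = 5.656 mm; L = 630 mm.
Weld metal: φR_n = 0.75 × 0.6 × 430 × 5.656 × 630 × 10⁻³ = 689.5 kN.
Base metal (shear rupture): φR_n = 0.75 × 0.6 × 410 × 16 × 630 × 10⁻³ = 1860 kN.
Governing: weld metal.

φR_n ≈ 689 kN (weld metal governs)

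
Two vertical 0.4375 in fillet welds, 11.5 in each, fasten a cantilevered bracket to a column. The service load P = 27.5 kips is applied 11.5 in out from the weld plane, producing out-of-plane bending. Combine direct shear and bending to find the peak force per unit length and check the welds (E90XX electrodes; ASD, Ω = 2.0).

E90XX → F_EXX = 90 ksi.
L_w = 2 × 11.5 = 23 in; section modulus (unit throat) S = 2 × L²/6 = 44.08 in².
Direct shear f_v = P/L_w = 27.5/23 = 1.196 kip/in.
Moment M = P × e = 27.5 × 11.5 = 316.25 kip·in; bending f_b = M/S = 7.174 kip/in.
f_max = √(f_v² + f_b²) = √(1.196² + 7.174²) = 7.273 kip/in.
r_n/Ω = (1/2.0) × 0.6 × 90 × (0.707 × 0.4375) = 8.351 kip/in → adequate.

f_max ≈ 7.27 kip/in; adequate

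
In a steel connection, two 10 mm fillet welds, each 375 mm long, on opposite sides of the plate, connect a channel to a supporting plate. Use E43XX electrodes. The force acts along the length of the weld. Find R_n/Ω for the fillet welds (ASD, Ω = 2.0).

R_n/Ω ≈ 684 kN

E43XX → F_EXX = 430 MPa.
Effective throat t_e = 0.707 × 10 = 7.07 mm.
Total length L = 750 mm; A_we = 7.07 × 750 = 5302 mm².
F_nw = 0.6 F_EXX = 0.6 × 430 = 258 MPa.
R_n = 258 × 5302 × 10⁻³ = 1368 kN; R_n/Ω = 1368/2.0 = 684 kN.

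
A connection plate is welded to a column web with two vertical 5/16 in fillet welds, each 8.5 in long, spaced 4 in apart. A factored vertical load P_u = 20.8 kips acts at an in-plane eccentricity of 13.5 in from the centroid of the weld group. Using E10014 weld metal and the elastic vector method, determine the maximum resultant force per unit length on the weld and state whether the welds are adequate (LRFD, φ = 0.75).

E100XX → F_EXX = 100 ksi.
Total weld length L_w = 17 in. Treat welds as unit-width lines.
Polar moment about centroid: J = 2[d³/12 + d(b/2)²] = 2[8.5³/12 + 8.5×2²] = 170.4 in³.
Direct shear f_v = P/L_w = 20.8 / 17 = 1.224 kip/in (vertical).
Torsion M = P·e = 20.8 × 13.5 = 280.8 kip·in.
Critical point at (x, y) = (2, 4.25) from centroid. f_tx = M·y/J = 7.005 kip/in; f_ty = M·x/J = 3.297 kip/in.
Resultant f_max = √[f_tx² + (f_v + f_ty)²] = √[7.005² + (1.224 + 3.297)²] = 8.337 kip/in.
Capacity per unit length: φr_n = 0.75 × 0.6 × 100 × (0.707 × 0.3125) = 9.942 kip/in.
8.337 ≤ 9.942 → adequate.

f_max ≈ 8.34 kip/in; adequate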